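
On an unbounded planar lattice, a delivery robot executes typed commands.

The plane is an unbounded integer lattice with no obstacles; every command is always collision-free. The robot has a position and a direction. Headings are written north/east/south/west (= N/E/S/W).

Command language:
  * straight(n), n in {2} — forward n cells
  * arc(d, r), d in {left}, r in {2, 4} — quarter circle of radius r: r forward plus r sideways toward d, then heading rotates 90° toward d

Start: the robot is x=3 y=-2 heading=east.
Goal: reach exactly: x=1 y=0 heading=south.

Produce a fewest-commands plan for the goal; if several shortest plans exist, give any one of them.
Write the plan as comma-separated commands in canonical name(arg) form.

t0: x=3 y=-2 heading=east
step 1 (arc(left, 2)): x=5 y=0 heading=north
step 2 (arc(left, 2)): x=3 y=2 heading=west
step 3 (arc(left, 2)): x=1 y=0 heading=south
no 2-step plan works, so 3 is optimal.

arc(left, 2), arc(left, 2), arc(left, 2)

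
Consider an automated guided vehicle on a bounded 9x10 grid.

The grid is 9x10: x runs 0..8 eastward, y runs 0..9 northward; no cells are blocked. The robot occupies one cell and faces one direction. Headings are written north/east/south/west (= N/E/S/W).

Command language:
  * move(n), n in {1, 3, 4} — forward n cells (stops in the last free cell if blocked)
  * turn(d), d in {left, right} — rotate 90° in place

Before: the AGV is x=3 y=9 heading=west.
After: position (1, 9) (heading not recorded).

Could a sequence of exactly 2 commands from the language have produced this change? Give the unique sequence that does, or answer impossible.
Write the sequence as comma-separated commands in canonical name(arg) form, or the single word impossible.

start: x=3 y=9 heading=west
step 1 (move(1)): x=2 y=9 heading=west
step 2 (move(1)): x=1 y=9 heading=west
uniquely the one of 25 2-step routes that fits.

move(1), move(1)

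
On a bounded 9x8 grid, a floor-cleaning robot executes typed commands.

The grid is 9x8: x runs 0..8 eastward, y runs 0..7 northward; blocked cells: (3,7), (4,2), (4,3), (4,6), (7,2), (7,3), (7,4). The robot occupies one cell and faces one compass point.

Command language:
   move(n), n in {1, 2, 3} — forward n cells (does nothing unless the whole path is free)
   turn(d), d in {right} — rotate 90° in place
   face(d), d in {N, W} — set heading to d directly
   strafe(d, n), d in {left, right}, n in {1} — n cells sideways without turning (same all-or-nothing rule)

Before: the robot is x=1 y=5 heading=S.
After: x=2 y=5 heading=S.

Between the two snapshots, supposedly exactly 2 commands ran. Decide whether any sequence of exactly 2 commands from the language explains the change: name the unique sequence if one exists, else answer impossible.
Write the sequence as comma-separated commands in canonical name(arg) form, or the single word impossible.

all 64 sequences checked — none match.

impossible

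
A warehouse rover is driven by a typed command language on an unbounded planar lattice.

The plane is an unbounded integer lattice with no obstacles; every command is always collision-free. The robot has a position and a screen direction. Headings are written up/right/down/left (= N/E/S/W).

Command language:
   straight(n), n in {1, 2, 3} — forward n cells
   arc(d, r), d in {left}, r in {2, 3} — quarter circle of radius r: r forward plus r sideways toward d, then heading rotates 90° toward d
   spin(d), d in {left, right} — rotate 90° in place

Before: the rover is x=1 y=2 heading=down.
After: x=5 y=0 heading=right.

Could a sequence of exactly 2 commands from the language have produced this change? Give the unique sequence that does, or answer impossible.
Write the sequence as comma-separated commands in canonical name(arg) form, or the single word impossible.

arc(left, 2), straight(2)

key: order matters: swapping arc(left, 2) and straight(2) lands elsewhere
begin: x=1 y=2 heading=down
1. arc(left, 2) → x=3 y=0 heading=right
2. straight(2) → x=5 y=0 heading=right
all 49 alternatives checked — unique.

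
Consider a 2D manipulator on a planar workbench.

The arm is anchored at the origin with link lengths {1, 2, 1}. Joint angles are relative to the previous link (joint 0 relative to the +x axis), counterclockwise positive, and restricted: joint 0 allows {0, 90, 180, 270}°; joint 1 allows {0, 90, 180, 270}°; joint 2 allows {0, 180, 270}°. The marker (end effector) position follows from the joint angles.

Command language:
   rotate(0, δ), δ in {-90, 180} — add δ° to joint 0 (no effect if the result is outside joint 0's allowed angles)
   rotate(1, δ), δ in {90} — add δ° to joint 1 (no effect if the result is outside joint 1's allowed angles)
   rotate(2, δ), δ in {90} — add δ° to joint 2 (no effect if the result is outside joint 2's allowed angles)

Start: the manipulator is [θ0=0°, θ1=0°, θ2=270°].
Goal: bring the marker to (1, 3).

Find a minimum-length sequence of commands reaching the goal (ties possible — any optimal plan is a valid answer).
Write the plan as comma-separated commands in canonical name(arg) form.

initial: [θ0=0°, θ1=0°, θ2=270°]
[1] after rotate(0, -90): [θ0=270°, θ1=0°, θ2=270°]
[2] after rotate(0, 180): [θ0=90°, θ1=0°, θ2=270°]
no 1-step plan works, so 2 is optimal.

rotate(0, -90), rotate(0, 180)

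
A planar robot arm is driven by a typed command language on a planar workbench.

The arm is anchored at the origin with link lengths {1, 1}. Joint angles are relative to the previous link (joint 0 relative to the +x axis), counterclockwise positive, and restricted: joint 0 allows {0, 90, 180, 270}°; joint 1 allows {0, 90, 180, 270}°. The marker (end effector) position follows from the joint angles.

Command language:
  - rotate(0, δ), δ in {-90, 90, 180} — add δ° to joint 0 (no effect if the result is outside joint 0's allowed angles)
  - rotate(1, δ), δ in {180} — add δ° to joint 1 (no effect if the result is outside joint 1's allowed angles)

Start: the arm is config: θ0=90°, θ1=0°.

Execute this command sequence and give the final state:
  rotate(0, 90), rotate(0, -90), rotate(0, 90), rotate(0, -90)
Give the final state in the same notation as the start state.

start: config: θ0=90°, θ1=0°
1. rotate(0, 90) → config: θ0=180°, θ1=0°
2. rotate(0, -90) → config: θ0=90°, θ1=0°
3. rotate(0, 90) → config: θ0=180°, θ1=0°
4. rotate(0, -90) → config: θ0=90°, θ1=0°

config: θ0=90°, θ1=0°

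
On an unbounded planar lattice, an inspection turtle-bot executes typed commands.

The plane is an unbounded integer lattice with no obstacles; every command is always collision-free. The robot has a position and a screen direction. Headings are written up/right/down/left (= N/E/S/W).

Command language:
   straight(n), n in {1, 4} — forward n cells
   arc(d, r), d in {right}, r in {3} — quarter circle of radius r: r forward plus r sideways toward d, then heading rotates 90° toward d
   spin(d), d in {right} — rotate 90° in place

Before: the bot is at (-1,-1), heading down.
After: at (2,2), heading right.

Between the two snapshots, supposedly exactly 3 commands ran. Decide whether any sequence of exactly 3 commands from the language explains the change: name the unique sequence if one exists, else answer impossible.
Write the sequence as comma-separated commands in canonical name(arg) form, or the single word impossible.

spin(right), spin(right), arc(right, 3)

key: order matters: swapping spin(right) and arc(right, 3) lands elsewhere
begin: at (-1,-1), heading down
[1] after spin(right): at (-1,-1), heading left
[2] after spin(right): at (-1,-1), heading up
[3] after arc(right, 3): at (2,2), heading right
no other 3-command option fits: unique.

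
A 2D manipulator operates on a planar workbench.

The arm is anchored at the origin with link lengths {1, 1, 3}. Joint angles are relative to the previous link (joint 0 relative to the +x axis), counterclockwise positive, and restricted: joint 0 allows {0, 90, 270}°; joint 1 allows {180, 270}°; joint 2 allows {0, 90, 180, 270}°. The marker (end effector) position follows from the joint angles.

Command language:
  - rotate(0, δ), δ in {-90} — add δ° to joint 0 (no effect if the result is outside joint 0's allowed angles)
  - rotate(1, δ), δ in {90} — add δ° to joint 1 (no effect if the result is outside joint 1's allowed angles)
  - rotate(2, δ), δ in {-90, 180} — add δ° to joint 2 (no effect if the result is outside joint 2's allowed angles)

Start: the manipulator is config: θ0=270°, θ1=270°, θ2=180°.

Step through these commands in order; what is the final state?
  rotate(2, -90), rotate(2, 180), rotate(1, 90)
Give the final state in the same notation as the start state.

initial: config: θ0=270°, θ1=270°, θ2=180°
t=1 rotate(2, -90) ⇒ config: θ0=270°, θ1=270°, θ2=90°
t=2 rotate(2, 180) ⇒ config: θ0=270°, θ1=270°, θ2=270°
t=3 rotate(1, 90) ⇒ config: θ0=270°, θ1=270°, θ2=270°

config: θ0=270°, θ1=270°, θ2=270°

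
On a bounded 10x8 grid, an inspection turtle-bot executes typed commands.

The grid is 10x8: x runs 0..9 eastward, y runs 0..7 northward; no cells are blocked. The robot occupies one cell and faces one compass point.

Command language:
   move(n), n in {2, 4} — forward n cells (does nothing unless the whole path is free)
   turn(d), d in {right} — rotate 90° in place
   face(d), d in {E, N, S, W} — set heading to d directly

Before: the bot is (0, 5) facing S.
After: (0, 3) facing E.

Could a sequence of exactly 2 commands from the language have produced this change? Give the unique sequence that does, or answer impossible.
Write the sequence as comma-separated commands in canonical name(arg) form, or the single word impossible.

move(2), face(E)

key: running face(E) before move(2) would end elsewhere — order is forced
from: (0, 5) facing S
t=1 move(2) ⇒ (0, 3) facing S
t=2 face(E) ⇒ (0, 3) facing E
no rival 2-sequence matches.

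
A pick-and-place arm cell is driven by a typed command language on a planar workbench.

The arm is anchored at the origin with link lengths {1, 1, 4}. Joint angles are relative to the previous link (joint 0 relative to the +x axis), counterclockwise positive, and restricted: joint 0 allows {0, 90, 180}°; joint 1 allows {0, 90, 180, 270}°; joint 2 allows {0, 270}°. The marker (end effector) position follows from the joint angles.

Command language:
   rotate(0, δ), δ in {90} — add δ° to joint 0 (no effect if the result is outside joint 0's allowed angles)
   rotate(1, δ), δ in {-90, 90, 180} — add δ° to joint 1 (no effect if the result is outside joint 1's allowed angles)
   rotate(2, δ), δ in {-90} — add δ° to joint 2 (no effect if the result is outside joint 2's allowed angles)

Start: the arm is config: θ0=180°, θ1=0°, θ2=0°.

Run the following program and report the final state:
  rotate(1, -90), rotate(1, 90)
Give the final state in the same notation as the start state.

config: θ0=180°, θ1=0°, θ2=0°

t0: config: θ0=180°, θ1=0°, θ2=0°
t=1 rotate(1, -90) ⇒ config: θ0=180°, θ1=270°, θ2=0°
t=2 rotate(1, 90) ⇒ config: θ0=180°, θ1=0°, θ2=0°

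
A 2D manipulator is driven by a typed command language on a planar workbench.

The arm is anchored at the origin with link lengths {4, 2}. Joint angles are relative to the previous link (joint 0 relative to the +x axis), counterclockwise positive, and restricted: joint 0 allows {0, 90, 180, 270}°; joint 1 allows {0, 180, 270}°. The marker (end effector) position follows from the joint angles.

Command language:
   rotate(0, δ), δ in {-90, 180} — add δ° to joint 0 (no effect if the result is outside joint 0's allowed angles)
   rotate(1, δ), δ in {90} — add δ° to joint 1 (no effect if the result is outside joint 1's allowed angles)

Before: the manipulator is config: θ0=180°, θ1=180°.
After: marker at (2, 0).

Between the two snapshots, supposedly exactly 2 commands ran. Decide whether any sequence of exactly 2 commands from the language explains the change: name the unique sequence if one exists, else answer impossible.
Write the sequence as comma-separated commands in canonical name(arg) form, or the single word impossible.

start: config: θ0=180°, θ1=180°
step 1 (rotate(0, -90)): config: θ0=90°, θ1=180°
step 2 (rotate(0, -90)): config: θ0=0°, θ1=180°
uniquely the one of 9 2-step routes that fits.

rotate(0, -90), rotate(0, -90)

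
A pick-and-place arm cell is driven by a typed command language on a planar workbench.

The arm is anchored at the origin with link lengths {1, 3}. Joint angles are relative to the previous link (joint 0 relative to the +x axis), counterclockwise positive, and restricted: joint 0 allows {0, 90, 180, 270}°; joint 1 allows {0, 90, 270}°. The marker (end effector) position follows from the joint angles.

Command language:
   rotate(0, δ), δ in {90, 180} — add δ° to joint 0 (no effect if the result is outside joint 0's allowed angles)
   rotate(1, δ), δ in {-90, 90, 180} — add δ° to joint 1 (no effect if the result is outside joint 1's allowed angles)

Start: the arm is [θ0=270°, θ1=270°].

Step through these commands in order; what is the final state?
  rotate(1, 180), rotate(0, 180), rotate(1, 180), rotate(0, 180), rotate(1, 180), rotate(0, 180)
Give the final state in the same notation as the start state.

[θ0=90°, θ1=90°]

from: [θ0=270°, θ1=270°]
[1] after rotate(1, 180): [θ0=270°, θ1=90°]
[2] after rotate(0, 180): [θ0=90°, θ1=90°]
[3] after rotate(1, 180): [θ0=90°, θ1=270°]
[4] after rotate(0, 180): [θ0=270°, θ1=270°]
[5] after rotate(1, 180): [θ0=270°, θ1=90°]
[6] after rotate(0, 180): [θ0=90°, θ1=90°]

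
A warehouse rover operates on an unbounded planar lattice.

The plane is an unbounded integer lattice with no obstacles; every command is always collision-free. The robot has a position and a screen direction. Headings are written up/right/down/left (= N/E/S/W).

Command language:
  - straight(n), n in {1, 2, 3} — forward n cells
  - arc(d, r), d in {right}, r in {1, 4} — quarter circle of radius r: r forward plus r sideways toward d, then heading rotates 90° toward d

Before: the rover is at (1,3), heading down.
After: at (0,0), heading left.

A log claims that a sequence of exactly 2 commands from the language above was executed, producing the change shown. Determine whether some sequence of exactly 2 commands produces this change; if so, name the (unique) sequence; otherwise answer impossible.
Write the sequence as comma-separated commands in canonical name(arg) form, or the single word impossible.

straight(2), arc(right, 1)

key: position moved to (0,0) AND the heading swung to W — translation plus rotation needed
begin: at (1,3), heading down
step 1 (straight(2)): at (1,1), heading down
step 2 (arc(right, 1)): at (0,0), heading left
no other 2-command option fits: unique.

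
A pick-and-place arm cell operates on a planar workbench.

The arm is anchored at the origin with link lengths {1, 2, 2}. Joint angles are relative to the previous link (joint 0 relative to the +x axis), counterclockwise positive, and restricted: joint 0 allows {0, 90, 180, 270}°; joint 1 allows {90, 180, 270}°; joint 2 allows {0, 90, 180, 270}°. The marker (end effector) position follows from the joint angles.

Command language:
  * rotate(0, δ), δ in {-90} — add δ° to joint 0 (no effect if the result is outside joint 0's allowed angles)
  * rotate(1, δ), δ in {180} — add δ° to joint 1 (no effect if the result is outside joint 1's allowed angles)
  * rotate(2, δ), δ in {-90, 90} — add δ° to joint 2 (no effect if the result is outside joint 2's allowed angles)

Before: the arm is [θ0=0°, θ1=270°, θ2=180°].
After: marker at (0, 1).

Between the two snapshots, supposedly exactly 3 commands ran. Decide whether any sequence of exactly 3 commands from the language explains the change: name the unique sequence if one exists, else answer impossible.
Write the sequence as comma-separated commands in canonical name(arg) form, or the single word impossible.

initial: [θ0=0°, θ1=270°, θ2=180°]
1. rotate(0, -90) → [θ0=270°, θ1=270°, θ2=180°]
2. rotate(0, -90) → [θ0=180°, θ1=270°, θ2=180°]
3. rotate(0, -90) → [θ0=90°, θ1=270°, θ2=180°]
no other 3-command option fits: unique.

rotate(0, -90), rotate(0, -90), rotate(0, -90)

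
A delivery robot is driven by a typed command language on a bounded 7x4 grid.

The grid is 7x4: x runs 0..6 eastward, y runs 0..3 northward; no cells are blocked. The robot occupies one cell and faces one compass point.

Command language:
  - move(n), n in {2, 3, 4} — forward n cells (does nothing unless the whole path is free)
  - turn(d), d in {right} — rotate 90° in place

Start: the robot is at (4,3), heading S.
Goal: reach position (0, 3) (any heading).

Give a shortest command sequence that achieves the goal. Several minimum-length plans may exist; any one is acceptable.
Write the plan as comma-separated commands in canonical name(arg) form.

turn(right), move(4)

from: at (4,3), heading S
[1] after turn(right): at (4,3), heading W
[2] after move(4): at (0,3), heading W
no 1-step plan works, so 2 is optimal.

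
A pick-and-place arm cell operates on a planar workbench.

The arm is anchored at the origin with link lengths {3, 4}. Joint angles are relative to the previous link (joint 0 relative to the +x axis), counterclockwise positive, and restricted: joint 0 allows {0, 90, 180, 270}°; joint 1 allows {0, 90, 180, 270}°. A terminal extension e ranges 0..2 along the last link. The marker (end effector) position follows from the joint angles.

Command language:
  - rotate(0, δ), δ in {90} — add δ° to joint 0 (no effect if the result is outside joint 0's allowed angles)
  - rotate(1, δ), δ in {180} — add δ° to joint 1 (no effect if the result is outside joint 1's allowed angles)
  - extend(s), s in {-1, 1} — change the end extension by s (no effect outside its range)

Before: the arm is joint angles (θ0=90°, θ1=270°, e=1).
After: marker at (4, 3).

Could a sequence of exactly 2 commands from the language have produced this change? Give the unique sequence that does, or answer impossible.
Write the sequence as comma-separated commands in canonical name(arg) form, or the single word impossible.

initial: joint angles (θ0=90°, θ1=270°, e=1)
1. extend(-1) → joint angles (θ0=90°, θ1=270°, e=0)
2. extend(-1) → joint angles (θ0=90°, θ1=270°, e=0)
all 16 alternatives checked — unique.

extend(-1), extend(-1)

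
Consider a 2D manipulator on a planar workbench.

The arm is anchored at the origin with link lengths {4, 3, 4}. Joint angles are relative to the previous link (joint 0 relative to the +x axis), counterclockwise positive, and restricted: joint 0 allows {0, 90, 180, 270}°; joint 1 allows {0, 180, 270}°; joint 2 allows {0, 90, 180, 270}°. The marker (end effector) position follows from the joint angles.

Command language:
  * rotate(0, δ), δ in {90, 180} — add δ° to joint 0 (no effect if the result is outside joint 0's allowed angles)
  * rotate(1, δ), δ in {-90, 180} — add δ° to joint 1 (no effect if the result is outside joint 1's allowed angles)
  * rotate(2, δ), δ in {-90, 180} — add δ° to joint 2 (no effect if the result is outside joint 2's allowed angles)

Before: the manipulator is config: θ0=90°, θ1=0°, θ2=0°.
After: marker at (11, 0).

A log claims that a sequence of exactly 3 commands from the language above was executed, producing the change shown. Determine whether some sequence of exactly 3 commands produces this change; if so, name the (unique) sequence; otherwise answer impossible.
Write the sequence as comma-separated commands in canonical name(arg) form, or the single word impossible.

from: config: θ0=90°, θ1=0°, θ2=0°
[1] after rotate(0, 90): config: θ0=180°, θ1=0°, θ2=0°
[2] after rotate(0, 90): config: θ0=270°, θ1=0°, θ2=0°
[3] after rotate(0, 90): config: θ0=0°, θ1=0°, θ2=0°
no other 3-command option fits: unique.

rotate(0, 90), rotate(0, 90), rotate(0, 90)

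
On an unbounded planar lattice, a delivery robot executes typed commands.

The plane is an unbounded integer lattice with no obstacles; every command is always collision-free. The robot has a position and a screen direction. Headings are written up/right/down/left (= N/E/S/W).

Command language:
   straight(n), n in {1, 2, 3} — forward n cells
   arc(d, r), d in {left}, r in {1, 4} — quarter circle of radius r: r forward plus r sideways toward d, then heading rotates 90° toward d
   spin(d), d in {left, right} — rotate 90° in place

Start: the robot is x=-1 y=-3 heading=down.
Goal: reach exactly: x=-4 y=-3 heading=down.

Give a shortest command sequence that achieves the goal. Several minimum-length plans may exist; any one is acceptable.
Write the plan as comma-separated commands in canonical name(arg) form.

from: x=-1 y=-3 heading=down
step 1 (spin(right)): x=-1 y=-3 heading=left
step 2 (straight(3)): x=-4 y=-3 heading=left
step 3 (spin(left)): x=-4 y=-3 heading=down
minimal: 3 command(s), checked below 3.

spin(right), straight(3), spin(left)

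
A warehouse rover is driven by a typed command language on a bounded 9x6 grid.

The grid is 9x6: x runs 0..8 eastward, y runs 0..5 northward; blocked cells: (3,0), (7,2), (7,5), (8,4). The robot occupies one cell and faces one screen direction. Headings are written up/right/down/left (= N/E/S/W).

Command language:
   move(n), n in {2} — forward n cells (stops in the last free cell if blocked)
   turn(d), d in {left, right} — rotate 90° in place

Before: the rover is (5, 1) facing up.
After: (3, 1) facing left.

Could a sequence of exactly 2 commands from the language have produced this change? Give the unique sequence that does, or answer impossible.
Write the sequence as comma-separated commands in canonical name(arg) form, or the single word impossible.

turn(left), move(2)

key: order matters: swapping turn(left) and move(2) lands elsewhere
start: (5, 1) facing up
1. turn(left) → (5, 1) facing left
2. move(2) → (3, 1) facing left
all 9 alternatives checked — unique.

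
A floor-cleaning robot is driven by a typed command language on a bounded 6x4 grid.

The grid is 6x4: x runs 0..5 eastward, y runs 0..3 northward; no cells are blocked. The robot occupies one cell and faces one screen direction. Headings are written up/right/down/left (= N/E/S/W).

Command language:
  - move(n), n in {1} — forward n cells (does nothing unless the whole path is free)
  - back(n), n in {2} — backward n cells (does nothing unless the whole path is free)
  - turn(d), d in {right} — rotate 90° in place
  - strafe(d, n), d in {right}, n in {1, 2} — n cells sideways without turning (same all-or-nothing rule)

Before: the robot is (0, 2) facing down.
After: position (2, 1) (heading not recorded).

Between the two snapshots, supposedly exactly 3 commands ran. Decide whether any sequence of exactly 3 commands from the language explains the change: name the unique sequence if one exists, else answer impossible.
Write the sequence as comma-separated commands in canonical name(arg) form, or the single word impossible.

move(1), turn(right), back(2)

key: running back(2) before move(1) would end elsewhere — order is forced
initial: (0, 2) facing down
step 1 (move(1)): (0, 1) facing down
step 2 (turn(right)): (0, 1) facing left
step 3 (back(2)): (2, 1) facing left
uniquely the one of 125 3-step routes that fits.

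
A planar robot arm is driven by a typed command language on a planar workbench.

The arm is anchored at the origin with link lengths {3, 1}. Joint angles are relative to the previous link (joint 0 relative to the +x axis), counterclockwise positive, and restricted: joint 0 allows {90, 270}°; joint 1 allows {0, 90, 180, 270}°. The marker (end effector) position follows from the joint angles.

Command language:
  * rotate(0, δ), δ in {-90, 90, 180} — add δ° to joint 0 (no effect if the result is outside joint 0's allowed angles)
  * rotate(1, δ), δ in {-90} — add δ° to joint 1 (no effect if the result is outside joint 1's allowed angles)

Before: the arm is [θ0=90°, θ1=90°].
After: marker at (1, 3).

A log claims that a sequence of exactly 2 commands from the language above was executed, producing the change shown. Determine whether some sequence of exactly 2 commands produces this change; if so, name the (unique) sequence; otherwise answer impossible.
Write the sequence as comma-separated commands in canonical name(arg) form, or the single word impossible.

rotate(1, -90), rotate(1, -90)

from: [θ0=90°, θ1=90°]
1. rotate(1, -90) → [θ0=90°, θ1=0°]
2. rotate(1, -90) → [θ0=90°, θ1=270°]
all 16 alternatives checked — unique.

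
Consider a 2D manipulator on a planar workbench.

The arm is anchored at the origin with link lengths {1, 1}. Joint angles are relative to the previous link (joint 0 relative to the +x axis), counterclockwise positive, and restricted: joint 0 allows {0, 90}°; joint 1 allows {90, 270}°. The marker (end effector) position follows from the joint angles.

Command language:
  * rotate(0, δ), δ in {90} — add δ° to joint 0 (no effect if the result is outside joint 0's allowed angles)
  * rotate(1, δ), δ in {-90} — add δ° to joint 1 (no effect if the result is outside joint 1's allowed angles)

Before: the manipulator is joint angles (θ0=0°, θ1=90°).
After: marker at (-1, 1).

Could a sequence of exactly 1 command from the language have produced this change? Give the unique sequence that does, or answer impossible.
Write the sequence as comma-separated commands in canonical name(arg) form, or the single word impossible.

t0: joint angles (θ0=0°, θ1=90°)
t=1 rotate(0, 90) ⇒ joint angles (θ0=90°, θ1=90°)
no rival 1-sequence matches.

rotate(0, 90)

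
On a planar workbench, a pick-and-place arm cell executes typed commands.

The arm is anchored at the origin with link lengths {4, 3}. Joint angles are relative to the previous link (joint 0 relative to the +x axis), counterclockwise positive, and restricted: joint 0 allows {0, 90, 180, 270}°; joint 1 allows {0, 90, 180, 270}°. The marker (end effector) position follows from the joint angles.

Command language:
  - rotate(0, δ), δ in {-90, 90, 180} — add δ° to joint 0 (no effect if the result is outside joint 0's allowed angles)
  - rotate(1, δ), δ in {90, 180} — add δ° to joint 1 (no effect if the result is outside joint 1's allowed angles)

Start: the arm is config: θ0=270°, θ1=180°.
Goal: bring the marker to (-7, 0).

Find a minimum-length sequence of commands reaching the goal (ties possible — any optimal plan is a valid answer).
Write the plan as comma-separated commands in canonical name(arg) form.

t0: config: θ0=270°, θ1=180°
[1] after rotate(1, 180): config: θ0=270°, θ1=0°
[2] after rotate(0, -90): config: θ0=180°, θ1=0°
shorter routes all fall short; 2 is best.

rotate(1, 180), rotate(0, -90)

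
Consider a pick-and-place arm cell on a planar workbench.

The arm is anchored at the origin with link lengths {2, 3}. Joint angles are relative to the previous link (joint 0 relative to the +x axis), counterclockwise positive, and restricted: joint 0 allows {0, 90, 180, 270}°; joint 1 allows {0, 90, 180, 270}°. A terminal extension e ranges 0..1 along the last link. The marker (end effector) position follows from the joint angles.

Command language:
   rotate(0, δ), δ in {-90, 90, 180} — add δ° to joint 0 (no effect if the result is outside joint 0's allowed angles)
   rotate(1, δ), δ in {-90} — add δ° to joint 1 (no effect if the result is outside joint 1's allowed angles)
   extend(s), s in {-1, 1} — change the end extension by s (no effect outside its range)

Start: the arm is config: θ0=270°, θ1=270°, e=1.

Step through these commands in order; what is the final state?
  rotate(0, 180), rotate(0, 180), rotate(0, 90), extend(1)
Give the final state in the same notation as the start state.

begin: config: θ0=270°, θ1=270°, e=1
[1] after rotate(0, 180): config: θ0=90°, θ1=270°, e=1
[2] after rotate(0, 180): config: θ0=270°, θ1=270°, e=1
[3] after rotate(0, 90): config: θ0=0°, θ1=270°, e=1
[4] after extend(1): config: θ0=0°, θ1=270°, e=1

config: θ0=0°, θ1=270°, e=1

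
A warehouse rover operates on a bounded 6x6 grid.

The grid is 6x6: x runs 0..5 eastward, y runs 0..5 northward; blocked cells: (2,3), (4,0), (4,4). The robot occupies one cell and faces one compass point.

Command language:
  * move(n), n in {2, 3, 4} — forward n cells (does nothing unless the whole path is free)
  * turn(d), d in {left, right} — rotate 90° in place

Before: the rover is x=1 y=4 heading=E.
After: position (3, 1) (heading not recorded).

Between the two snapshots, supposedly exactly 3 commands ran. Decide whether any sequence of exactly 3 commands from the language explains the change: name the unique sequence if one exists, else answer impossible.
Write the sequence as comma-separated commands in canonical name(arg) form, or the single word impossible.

move(2), turn(right), move(3)

key: running move(3) before move(2) would end elsewhere — order is forced
start: x=1 y=4 heading=E
step 1 (move(2)): x=3 y=4 heading=E
step 2 (turn(right)): x=3 y=4 heading=S
step 3 (move(3)): x=3 y=1 heading=S
no other 3-command option fits: unique.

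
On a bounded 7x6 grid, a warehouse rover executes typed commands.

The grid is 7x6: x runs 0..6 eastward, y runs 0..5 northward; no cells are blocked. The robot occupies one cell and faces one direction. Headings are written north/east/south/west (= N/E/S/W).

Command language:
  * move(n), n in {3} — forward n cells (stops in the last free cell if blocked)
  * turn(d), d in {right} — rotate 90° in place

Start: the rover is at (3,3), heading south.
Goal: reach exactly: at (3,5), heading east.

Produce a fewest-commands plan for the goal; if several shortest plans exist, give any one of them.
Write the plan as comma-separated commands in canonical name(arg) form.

turn(right), turn(right), move(3), turn(right)

begin: at (3,3), heading south
step 1 (turn(right)): at (3,3), heading west
step 2 (turn(right)): at (3,3), heading north
step 3 (move(3)): at (3,5), heading north
step 4 (turn(right)): at (3,5), heading east
nothing shorter than 4 reaches the goal.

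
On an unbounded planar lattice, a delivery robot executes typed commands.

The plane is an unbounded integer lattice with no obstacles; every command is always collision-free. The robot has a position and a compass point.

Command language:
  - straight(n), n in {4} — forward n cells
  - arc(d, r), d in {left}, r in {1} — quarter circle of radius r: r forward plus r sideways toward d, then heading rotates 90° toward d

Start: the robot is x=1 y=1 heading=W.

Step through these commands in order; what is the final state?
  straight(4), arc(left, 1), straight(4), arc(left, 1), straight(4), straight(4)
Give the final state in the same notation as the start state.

start: x=1 y=1 heading=W
[1] after straight(4): x=-3 y=1 heading=W
[2] after arc(left, 1): x=-4 y=0 heading=S
[3] after straight(4): x=-4 y=-4 heading=S
[4] after arc(left, 1): x=-3 y=-5 heading=E
[5] after straight(4): x=1 y=-5 heading=E
[6] after straight(4): x=5 y=-5 heading=E

x=5 y=-5 heading=E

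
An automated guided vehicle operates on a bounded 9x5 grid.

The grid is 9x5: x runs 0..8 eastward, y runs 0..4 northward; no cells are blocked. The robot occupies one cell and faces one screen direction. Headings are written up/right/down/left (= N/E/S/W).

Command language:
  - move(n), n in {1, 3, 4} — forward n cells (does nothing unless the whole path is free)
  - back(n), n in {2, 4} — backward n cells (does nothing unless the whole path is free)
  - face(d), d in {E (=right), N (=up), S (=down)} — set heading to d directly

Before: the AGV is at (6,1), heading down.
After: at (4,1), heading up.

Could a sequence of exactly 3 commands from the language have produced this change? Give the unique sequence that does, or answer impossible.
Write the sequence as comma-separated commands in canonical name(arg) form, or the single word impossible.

face(E), back(2), face(N)

key: cell and facing (now N) both changed — the 3 commands mix motion and turning
begin: at (6,1), heading down
1. face(E) → at (6,1), heading right
2. back(2) → at (4,1), heading right
3. face(N) → at (4,1), heading up
no other 3-command option fits: unique.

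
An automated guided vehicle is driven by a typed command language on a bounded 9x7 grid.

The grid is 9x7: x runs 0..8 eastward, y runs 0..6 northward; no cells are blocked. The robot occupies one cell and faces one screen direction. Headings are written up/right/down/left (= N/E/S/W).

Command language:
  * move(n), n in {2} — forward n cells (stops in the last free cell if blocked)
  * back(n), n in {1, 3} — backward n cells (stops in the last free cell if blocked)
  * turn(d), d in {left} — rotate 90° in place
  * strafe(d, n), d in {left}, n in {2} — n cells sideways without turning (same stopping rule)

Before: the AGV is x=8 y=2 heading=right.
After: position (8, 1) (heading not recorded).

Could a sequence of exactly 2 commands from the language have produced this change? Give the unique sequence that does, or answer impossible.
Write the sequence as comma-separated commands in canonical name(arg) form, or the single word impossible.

turn(left), back(1)

key: running back(1) before turn(left) would end elsewhere — order is forced
from: x=8 y=2 heading=right
step 1 (turn(left)): x=8 y=2 heading=up
step 2 (back(1)): x=8 y=1 heading=up
all 25 alternatives checked — unique.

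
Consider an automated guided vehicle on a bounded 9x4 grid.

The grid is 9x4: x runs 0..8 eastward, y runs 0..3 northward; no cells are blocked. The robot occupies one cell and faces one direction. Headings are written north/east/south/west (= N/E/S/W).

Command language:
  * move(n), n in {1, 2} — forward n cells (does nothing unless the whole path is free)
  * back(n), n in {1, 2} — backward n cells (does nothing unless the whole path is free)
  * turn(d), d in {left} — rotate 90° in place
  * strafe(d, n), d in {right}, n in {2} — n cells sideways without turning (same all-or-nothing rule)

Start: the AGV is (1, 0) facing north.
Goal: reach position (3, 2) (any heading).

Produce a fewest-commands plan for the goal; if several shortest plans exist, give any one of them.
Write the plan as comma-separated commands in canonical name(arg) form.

from: (1, 0) facing north
t=1 move(2) ⇒ (1, 2) facing north
t=2 strafe(right, 2) ⇒ (3, 2) facing north
nothing shorter than 2 reaches the goal.

move(2), strafe(right, 2)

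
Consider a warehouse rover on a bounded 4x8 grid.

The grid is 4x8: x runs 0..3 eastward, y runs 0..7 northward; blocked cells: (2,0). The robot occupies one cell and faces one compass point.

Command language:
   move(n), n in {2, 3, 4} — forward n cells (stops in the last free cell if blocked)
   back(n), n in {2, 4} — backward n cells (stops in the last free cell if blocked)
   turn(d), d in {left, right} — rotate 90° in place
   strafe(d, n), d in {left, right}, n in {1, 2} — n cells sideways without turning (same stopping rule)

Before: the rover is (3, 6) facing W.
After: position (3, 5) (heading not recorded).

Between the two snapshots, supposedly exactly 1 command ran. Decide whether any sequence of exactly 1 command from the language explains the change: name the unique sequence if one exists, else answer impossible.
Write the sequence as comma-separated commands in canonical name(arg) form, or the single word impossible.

t0: (3, 6) facing W
t=1 strafe(left, 1) ⇒ (3, 5) facing W
uniquely the one of 11 1-step routes that fits.

strafe(left, 1)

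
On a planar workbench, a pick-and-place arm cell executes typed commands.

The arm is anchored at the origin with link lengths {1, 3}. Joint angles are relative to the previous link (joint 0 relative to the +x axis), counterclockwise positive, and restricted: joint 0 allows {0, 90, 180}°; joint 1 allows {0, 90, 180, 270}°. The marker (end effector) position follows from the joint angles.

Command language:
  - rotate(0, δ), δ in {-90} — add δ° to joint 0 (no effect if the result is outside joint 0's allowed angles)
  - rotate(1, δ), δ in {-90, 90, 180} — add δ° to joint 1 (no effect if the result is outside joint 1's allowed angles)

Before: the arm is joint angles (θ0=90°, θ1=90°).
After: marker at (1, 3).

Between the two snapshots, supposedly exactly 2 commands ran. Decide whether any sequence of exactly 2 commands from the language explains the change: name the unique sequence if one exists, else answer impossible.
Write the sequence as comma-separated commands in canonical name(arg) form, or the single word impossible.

rotate(0, -90), rotate(0, -90)

start: joint angles (θ0=90°, θ1=90°)
step 1 (rotate(0, -90)): joint angles (θ0=0°, θ1=90°)
step 2 (rotate(0, -90)): joint angles (θ0=0°, θ1=90°)
no rival 2-sequence matches.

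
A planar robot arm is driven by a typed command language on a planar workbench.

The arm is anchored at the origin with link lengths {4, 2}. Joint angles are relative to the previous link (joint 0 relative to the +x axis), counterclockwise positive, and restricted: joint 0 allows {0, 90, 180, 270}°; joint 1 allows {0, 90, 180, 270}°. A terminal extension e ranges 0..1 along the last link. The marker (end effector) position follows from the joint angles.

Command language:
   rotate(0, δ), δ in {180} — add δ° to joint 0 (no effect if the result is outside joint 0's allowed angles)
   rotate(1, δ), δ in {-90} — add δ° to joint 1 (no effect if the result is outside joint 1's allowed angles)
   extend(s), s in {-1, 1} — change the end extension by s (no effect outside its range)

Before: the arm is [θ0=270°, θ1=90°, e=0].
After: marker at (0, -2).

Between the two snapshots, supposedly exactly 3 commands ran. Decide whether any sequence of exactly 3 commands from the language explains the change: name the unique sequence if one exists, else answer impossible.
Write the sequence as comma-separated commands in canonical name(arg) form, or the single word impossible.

t0: [θ0=270°, θ1=90°, e=0]
[1] after rotate(1, -90): [θ0=270°, θ1=0°, e=0]
[2] after rotate(1, -90): [θ0=270°, θ1=270°, e=0]
[3] after rotate(1, -90): [θ0=270°, θ1=180°, e=0]
no other 3-command option fits: unique.

rotate(1, -90), rotate(1, -90), rotate(1, -90)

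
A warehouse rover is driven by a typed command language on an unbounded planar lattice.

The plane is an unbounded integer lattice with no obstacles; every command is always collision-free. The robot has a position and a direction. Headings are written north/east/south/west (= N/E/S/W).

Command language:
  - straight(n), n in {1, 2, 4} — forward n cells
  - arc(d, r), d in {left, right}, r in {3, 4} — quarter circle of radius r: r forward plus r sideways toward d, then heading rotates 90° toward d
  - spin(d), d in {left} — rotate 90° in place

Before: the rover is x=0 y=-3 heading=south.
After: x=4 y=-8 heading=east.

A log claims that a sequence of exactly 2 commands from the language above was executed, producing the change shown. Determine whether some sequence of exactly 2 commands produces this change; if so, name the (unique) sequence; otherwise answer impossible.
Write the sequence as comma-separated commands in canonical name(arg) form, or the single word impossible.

straight(1), arc(left, 4)

key: order matters: swapping straight(1) and arc(left, 4) lands elsewhere
start: x=0 y=-3 heading=south
[1] after straight(1): x=0 y=-4 heading=south
[2] after arc(left, 4): x=4 y=-8 heading=east
all 64 alternatives checked — unique.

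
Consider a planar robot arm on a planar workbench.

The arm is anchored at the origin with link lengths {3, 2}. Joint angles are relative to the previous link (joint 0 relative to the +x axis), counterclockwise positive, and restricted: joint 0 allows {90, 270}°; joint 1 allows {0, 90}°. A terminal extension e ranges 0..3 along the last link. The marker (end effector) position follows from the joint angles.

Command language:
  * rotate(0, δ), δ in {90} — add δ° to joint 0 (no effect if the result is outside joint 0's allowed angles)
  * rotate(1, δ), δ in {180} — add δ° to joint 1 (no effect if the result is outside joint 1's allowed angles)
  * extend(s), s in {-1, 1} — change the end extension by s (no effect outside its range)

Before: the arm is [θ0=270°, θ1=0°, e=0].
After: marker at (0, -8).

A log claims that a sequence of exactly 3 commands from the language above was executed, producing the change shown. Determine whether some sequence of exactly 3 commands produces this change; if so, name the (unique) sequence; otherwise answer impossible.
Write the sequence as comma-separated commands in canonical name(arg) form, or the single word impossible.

extend(1), extend(1), extend(1)

from: [θ0=270°, θ1=0°, e=0]
[1] after extend(1): [θ0=270°, θ1=0°, e=1]
[2] after extend(1): [θ0=270°, θ1=0°, e=2]
[3] after extend(1): [θ0=270°, θ1=0°, e=3]
uniquely the one of 64 3-step routes that fits.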